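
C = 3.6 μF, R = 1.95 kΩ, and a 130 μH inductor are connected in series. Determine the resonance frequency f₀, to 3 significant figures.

ω₀ = 1/√(LC) = 1/√(0.00013 × 3.6e-06) = 46230 rad/s
f₀ = ω₀/(2π) = 7.36 kHz

7.36 kHz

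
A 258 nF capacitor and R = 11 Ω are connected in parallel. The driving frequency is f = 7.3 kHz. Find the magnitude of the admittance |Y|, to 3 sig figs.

91.7 mS

ω = 2πf = 45870 rad/s
X_C = 1/(ωC) = 84.5 Ω
Parallel: admittances add. Y = 1/R + jωC
Y = (0.0909 + j0.0118) S
|Y| = 0.0917 S → |Z| = 1/|Y| = 10.9 Ω, ∠Z = −∠Y = -7.42°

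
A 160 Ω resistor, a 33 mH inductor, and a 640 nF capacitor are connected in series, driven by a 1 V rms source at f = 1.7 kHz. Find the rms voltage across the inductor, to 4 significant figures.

1.351 V

ω = 2πf = 10680 rad/s
X_L = ωL = 352.5 Ω
X_C = 1/(ωC) = 146.3 Ω
Net reactance X = X_L − X_C = 206.2 Ω
Z = 160.0 + j206.2 Ω
|Z| = √(160.0² + 206.2²) = 261.0 Ω
I = V/|Z| = 3.831 mA
V_L = I·|Z_L| = 0.003831 × 352.5 = 1.351 V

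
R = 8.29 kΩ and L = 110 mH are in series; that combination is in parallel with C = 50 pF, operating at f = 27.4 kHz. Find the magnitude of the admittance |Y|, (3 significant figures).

40.6 μS

ω = 2πf = 172200 rad/s
X_L = ωL = 18900 Ω
X_C = 1/(ωC) = 116000 Ω
Branch 1 (R+jX_L): Z₁ = 8290 + j18900 Ω, |Z₁| = 20700 Ω
Branch 2 (−jX_C): Z₂ = −j116000 Ω
Parallel: Z = Z₁Z₂/(Z₁+Z₂), |Z| = 24600 Ω, ∠Z = 61.5°
|Y| = 1/|Z| = 40.6 μS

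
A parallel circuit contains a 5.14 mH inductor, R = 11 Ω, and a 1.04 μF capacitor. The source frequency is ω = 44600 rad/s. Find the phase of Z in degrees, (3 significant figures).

-24.8°

X_L = ωL = 229 Ω
X_C = 1/(ωC) = 21.6 Ω
Parallel: admittances add. Y = 1/R + 1/(jωL) + jωC
Y = (0.0909 + j0.0420) S
|Y| = 0.100 S → |Z| = 1/|Y| = 9.98 Ω, ∠Z = −∠Y = -24.8°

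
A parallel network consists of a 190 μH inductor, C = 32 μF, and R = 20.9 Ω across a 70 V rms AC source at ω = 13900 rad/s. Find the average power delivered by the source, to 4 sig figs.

X_L = ωL = 2.641 Ω
X_C = 1/(ωC) = 2.248 Ω
Parallel: admittances add. Y = 1/R + 1/(jωL) + jωC
Y = (0.04785 + j0.06616) S
|Y| = 0.08164 S → |Z| = 1/|Y| = 12.25 Ω, ∠Z = −∠Y = -54.12°
I = V/|Z| = 5.715 A
P = VI cos φ = 70 × 5.715 × cos(-54.12°) = 234.4 W

234.4 W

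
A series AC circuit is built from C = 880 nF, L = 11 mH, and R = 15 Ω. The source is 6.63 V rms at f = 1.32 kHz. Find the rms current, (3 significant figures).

138 mA

ω = 2πf = 8294 rad/s
X_L = ωL = 91.2 Ω
X_C = 1/(ωC) = 137 Ω
Net reactance X = X_L − X_C = -45.8 Ω
Z = 15.0 − j45.8 Ω
|Z| = √(15.0² + 45.8²) = 48.2 Ω
I = V/|Z| = 6.63/48.2 = 138 mA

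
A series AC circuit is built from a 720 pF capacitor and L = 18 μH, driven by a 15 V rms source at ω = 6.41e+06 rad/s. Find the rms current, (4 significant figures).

148.1 mA

X_L = ωL = 115.4 Ω
X_C = 1/(ωC) = 216.7 Ω
Net reactance X = X_L − X_C = -101.3 Ω
Z = − j101.3 Ω
|Z| = √(0² + 101.3²) = 101.3 Ω
I = V/|Z| = 15/101.3 = 148.1 mA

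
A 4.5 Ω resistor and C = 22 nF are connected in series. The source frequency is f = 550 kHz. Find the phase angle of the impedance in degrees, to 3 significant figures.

-71.1°

ω = 2πf = 3.456e+06 rad/s
X_C = 1/(ωC) = 13.2 Ω
Z = 4.50 − j13.2 Ω
|Z| = √(4.50² + 13.2²) = 13.9 Ω
∠Z = arctan(-13.2/4.50) = -71.1°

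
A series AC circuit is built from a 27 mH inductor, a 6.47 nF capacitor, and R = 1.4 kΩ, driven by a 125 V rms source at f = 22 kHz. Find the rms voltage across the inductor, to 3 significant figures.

ω = 2πf = 138200 rad/s
X_L = ωL = 3730 Ω
X_C = 1/(ωC) = 1120 Ω
Net reactance X = X_L − X_C = 2610 Ω
Z = 1400 + j2610 Ω
|Z| = √(1400² + 2610²) = 2970 Ω
I = V/|Z| = 42.2 mA
V_L = I·|Z_L| = 0.0422 × 3730 = 157 V

157 V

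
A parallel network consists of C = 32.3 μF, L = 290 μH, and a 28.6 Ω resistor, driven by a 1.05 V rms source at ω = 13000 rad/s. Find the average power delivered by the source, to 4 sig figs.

X_L = ωL = 3.770 Ω
X_C = 1/(ωC) = 2.382 Ω
Parallel: admittances add. Y = 1/R + 1/(jωL) + jωC
Y = (0.03497 + j0.1546) S
|Y| = 0.1586 S → |Z| = 1/|Y| = 6.307 Ω, ∠Z = −∠Y = -77.26°
I = V/|Z| = 166.5 mA
P = VI cos φ = 1.05 × 0.1665 × cos(-77.26°) = 38.55 mW

38.55 mW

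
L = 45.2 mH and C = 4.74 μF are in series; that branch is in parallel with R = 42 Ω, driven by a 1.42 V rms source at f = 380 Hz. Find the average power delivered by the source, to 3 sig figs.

48.0 mW

ω = 2πf = 2388 rad/s
X_L = ωL = 108 Ω
X_C = 1/(ωC) = 88.4 Ω
Branch 1: Z₁ = R = 42.0 Ω
Branch 2 (series LC): Z₂ = j(X_L − X_C) = j19.6 Ω
Parallel: Z = Z₁Z₂/(Z₁+Z₂), |Z| = 17.7 Ω, ∠Z = 65.0°
I = V/|Z| = 80.1 mA
P = VI cos φ = 1.42 × 0.0801 × cos(65.0°) = 48.0 mW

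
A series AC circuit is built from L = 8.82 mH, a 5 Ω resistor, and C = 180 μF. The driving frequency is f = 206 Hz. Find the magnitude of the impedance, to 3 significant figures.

8.70 Ω

ω = 2πf = 1294 rad/s
X_L = ωL = 11.4 Ω
X_C = 1/(ωC) = 4.29 Ω
Net reactance X = X_L − X_C = 7.12 Ω
Z = 5.00 + j7.12 Ω
|Z| = √(5.00² + 7.12²) = 8.70 Ω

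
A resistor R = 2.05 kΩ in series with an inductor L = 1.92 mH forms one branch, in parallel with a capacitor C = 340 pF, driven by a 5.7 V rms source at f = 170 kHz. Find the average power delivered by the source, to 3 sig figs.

7.92 mW

ω = 2πf = 1.068e+06 rad/s
X_L = ωL = 2050 Ω
X_C = 1/(ωC) = 2750 Ω
Branch 1 (R+jX_L): Z₁ = 2050 + j2050 Ω, |Z₁| = 2900 Ω
Branch 2 (−jX_C): Z₂ = −j2750 Ω
Parallel: Z = Z₁Z₂/(Z₁+Z₂), |Z| = 3680 Ω, ∠Z = -26.1°
I = V/|Z| = 1.55 mA
P = VI cos φ = 5.7 × 0.00155 × cos(-26.1°) = 7.92 mW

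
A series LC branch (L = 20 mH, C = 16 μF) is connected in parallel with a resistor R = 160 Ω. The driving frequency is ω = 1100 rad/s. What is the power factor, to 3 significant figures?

0.213

X_L = ωL = 22.0 Ω
X_C = 1/(ωC) = 56.8 Ω
Branch 1: Z₁ = R = 160 Ω
Branch 2 (series LC): Z₂ = j(X_L − X_C) = −j34.8 Ω
Parallel: Z = Z₁Z₂/(Z₁+Z₂), |Z| = 34.0 Ω, ∠Z = -77.7°
cos φ = cos(-77.7°) = 0.213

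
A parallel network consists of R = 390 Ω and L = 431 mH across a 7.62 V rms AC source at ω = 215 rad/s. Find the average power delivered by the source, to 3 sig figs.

149 mW

X_L = ωL = 92.7 Ω
Parallel: admittances add. Y = 1/R + 1/(jωL)
Y = (0.00256 − j0.0108) S
|Y| = 0.0111 S → |Z| = 1/|Y| = 90.2 Ω, ∠Z = −∠Y = 76.6°
I = V/|Z| = 84.5 mA
P = VI cos φ = 7.62 × 0.0845 × cos(76.6°) = 149 mW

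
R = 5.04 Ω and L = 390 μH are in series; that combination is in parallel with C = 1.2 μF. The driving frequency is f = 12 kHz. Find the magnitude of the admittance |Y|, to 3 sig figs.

ω = 2πf = 75400 rad/s
X_L = ωL = 29.4 Ω
X_C = 1/(ωC) = 11.1 Ω
Branch 1 (R+jX_L): Z₁ = 5.04 + j29.4 Ω, |Z₁| = 29.8 Ω
Branch 2 (−jX_C): Z₂ = −j11.1 Ω
Parallel: Z = Z₁Z₂/(Z₁+Z₂), |Z| = 17.3 Ω, ∠Z = -84.4°
|Y| = 1/|Z| = 57.7 mS

57.7 mS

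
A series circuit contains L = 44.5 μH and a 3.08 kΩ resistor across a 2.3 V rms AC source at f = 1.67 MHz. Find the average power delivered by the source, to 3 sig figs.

1.68 mW

ω = 2πf = 1.049e+07 rad/s
X_L = ωL = 467 Ω
Z = 3080 + j467 Ω
|Z| = √(3080² + 467²) = 3120 Ω
∠Z = arctan(467/3080) = 8.62°
I = V/|Z| = 738 μA
P = VI cos φ = 2.3 × 0.000738 × cos(8.62°) = 1.68 mW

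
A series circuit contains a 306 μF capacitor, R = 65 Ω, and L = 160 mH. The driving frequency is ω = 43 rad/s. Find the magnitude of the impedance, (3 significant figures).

94.9 Ω

X_L = ωL = 6.88 Ω
X_C = 1/(ωC) = 76.0 Ω
Net reactance X = X_L − X_C = -69.1 Ω
Z = 65.0 − j69.1 Ω
|Z| = √(65.0² + 69.1²) = 94.9 Ω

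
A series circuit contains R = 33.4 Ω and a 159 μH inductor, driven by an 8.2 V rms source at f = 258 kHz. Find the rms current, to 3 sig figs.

31.6 mA

ω = 2πf = 1.621e+06 rad/s
X_L = ωL = 258 Ω
Z = 33.4 + j258 Ω
|Z| = √(33.4² + 258²) = 260 Ω
I = V/|Z| = 8.2/260 = 31.6 mA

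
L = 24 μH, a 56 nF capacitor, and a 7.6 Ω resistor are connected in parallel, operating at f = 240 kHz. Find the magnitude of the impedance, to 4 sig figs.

ω = 2πf = 1.508e+06 rad/s
X_L = ωL = 36.19 Ω
X_C = 1/(ωC) = 11.84 Ω
Parallel: admittances add. Y = 1/R + 1/(jωL) + jωC
Y = (0.1316 + j0.05681) S
|Y| = 0.1433 S → |Z| = 1/|Y| = 6.977 Ω, ∠Z = −∠Y = -23.35°

6.977 Ω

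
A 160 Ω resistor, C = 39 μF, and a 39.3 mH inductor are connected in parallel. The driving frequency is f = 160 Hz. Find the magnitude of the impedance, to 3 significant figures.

65.6 Ω

ω = 2πf = 1005 rad/s
X_L = ωL = 39.5 Ω
X_C = 1/(ωC) = 25.5 Ω
Parallel: admittances add. Y = 1/R + 1/(jωL) + jωC
Y = (0.00625 + j0.0139) S
|Y| = 0.0152 S → |Z| = 1/|Y| = 65.6 Ω, ∠Z = −∠Y = -65.8°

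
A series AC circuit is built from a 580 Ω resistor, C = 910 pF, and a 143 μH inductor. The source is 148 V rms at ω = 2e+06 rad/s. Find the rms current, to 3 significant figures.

232 mA

X_L = ωL = 286 Ω
X_C = 1/(ωC) = 549 Ω
Net reactance X = X_L − X_C = -263 Ω
Z = 580 − j263 Ω
|Z| = √(580² + 263²) = 637 Ω
I = V/|Z| = 148/637 = 232 mA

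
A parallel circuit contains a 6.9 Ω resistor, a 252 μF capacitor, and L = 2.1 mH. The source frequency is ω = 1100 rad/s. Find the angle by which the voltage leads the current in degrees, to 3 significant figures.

X_L = ωL = 2.31 Ω
X_C = 1/(ωC) = 3.61 Ω
Parallel: admittances add. Y = 1/R + 1/(jωL) + jωC
Y = (0.145 − j0.156) S
|Y| = 0.213 S → |Z| = 1/|Y| = 4.70 Ω, ∠Z = −∠Y = 47.1°

47.1°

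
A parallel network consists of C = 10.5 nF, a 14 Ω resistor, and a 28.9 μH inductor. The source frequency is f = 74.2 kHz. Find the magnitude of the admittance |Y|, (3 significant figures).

99.5 mS

ω = 2πf = 466200 rad/s
X_L = ωL = 13.5 Ω
X_C = 1/(ωC) = 204 Ω
Parallel: admittances add. Y = 1/R + 1/(jωL) + jωC
Y = (0.0714 − j0.0693) S
|Y| = 0.0995 S → |Z| = 1/|Y| = 10.0 Ω, ∠Z = −∠Y = 44.1°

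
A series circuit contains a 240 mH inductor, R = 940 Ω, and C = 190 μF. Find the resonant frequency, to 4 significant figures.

ω₀ = 1/√(LC) = 1/√(0.24 × 0.00019) = 148.1 rad/s
f₀ = ω₀/(2π) = 23.57 Hz

23.57 Hz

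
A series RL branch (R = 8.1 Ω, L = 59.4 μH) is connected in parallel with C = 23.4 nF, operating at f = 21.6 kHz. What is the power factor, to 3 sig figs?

0.727

ω = 2πf = 135700 rad/s
X_L = ωL = 8.06 Ω
X_C = 1/(ωC) = 315 Ω
Branch 1 (R+jX_L): Z₁ = 8.10 + j8.06 Ω, |Z₁| = 11.4 Ω
Branch 2 (−jX_C): Z₂ = −j315 Ω
Parallel: Z = Z₁Z₂/(Z₁+Z₂), |Z| = 11.7 Ω, ∠Z = 43.4°
cos φ = cos(43.4°) = 0.727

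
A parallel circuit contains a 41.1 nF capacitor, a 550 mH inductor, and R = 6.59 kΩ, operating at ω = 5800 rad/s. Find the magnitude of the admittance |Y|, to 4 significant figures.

169.3 μS

X_L = ωL = 3190 Ω
X_C = 1/(ωC) = 4195 Ω
Parallel: admittances add. Y = 1/R + 1/(jωL) + jωC
Y = (0.0001517 − j7.51e-05) S
|Y| = 0.0001693 S → |Z| = 1/|Y| = 5906 Ω, ∠Z = −∠Y = 26.33°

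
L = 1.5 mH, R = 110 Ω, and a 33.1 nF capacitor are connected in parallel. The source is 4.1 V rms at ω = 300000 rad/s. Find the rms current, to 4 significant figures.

48.87 mA

X_L = ωL = 450.0 Ω
X_C = 1/(ωC) = 100.7 Ω
Parallel: admittances add. Y = 1/R + 1/(jωL) + jωC
Y = (0.009091 + j0.007708) S
|Y| = 0.01192 S → |Z| = 1/|Y| = 83.90 Ω, ∠Z = −∠Y = -40.29°
I = V/|Z| = 4.1/83.90 = 48.87 mA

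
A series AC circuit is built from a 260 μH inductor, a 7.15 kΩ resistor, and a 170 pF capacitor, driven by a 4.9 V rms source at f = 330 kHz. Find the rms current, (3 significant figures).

ω = 2πf = 2.073e+06 rad/s
X_L = ωL = 539 Ω
X_C = 1/(ωC) = 2840 Ω
Net reactance X = X_L − X_C = -2300 Ω
Z = 7150 − j2300 Ω
|Z| = √(7150² + 2300²) = 7510 Ω
I = V/|Z| = 4.9/7510 = 652 μA

652 μA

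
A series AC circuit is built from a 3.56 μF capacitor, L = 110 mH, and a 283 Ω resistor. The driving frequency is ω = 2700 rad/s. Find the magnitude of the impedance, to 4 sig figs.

342.5 Ω

X_L = ωL = 297.0 Ω
X_C = 1/(ωC) = 104.0 Ω
Net reactance X = X_L − X_C = 193.0 Ω
Z = 283.0 + j193.0 Ω
|Z| = √(283.0² + 193.0²) = 342.5 Ω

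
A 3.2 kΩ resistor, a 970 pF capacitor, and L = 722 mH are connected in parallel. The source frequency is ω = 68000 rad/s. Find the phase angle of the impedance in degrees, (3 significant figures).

X_L = ωL = 49100 Ω
X_C = 1/(ωC) = 15200 Ω
Parallel: admittances add. Y = 1/R + 1/(jωL) + jωC
Y = (0.000313 + j4.56e-05) S
|Y| = 0.000316 S → |Z| = 1/|Y| = 3170 Ω, ∠Z = −∠Y = -8.30°

-8.30°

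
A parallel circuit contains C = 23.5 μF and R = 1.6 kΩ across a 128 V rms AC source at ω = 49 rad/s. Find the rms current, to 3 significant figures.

168 mA

X_C = 1/(ωC) = 868 Ω
Parallel: admittances add. Y = 1/R + jωC
Y = (0.000625 + j0.00115) S
|Y| = 0.00131 S → |Z| = 1/|Y| = 763 Ω, ∠Z = −∠Y = -61.5°
I = V/|Z| = 128/763 = 168 mA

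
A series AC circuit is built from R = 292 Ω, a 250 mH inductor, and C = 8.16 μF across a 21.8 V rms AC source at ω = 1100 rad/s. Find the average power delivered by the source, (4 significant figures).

1.239 W

X_L = ωL = 275.0 Ω
X_C = 1/(ωC) = 111.4 Ω
Net reactance X = X_L − X_C = 163.6 Ω
Z = 292.0 + j163.6 Ω
|Z| = √(292.0² + 163.6²) = 334.7 Ω
∠Z = arctan(163.6/292.0) = 29.26°
I = V/|Z| = 65.13 mA
P = VI cos φ = 21.8 × 0.06513 × cos(29.26°) = 1.239 W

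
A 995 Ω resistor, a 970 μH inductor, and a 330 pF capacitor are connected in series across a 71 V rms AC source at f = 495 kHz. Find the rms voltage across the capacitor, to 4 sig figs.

30.45 V

ω = 2πf = 3.11e+06 rad/s
X_L = ωL = 3017 Ω
X_C = 1/(ωC) = 974.3 Ω
Net reactance X = X_L − X_C = 2043 Ω
Z = 995.0 + j2043 Ω
|Z| = √(995.0² + 2043²) = 2272 Ω
I = V/|Z| = 31.25 mA
V_C = I·|Z_C| = 0.03125 × 974.3 = 30.45 V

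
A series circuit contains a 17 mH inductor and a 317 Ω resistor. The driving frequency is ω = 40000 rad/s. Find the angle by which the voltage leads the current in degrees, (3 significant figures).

X_L = ωL = 680 Ω
Z = 317 + j680 Ω
|Z| = √(317² + 680²) = 750 Ω
∠Z = arctan(680/317) = 65.0°

65.0°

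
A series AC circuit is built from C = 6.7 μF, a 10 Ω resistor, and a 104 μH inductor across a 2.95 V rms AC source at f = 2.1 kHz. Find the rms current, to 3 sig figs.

ω = 2πf = 13190 rad/s
X_L = ωL = 1.37 Ω
X_C = 1/(ωC) = 11.3 Ω
Net reactance X = X_L − X_C = -9.94 Ω
Z = 10.0 − j9.94 Ω
|Z| = √(10.0² + 9.94²) = 14.1 Ω
I = V/|Z| = 2.95/14.1 = 209 mA

209 mA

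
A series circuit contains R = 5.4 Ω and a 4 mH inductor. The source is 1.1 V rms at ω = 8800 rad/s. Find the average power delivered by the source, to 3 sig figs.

X_L = ωL = 35.2 Ω
Z = 5.40 + j35.2 Ω
|Z| = √(5.40² + 35.2²) = 35.6 Ω
∠Z = arctan(35.2/5.40) = 81.3°
I = V/|Z| = 30.9 mA
P = VI cos φ = 1.1 × 0.0309 × cos(81.3°) = 5.15 mW

5.15 mW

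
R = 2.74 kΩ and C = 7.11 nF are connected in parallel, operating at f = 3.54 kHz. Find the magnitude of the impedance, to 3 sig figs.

ω = 2πf = 22240 rad/s
X_C = 1/(ωC) = 6320 Ω
Parallel: admittances add. Y = 1/R + jωC
Y = (0.000365 + j0.000158) S
|Y| = 0.000398 S → |Z| = 1/|Y| = 2510 Ω, ∠Z = −∠Y = -23.4°

2510 Ω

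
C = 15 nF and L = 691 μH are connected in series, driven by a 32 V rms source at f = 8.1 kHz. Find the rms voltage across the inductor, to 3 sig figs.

0.883 V

ω = 2πf = 50890 rad/s
X_L = ωL = 35.2 Ω
X_C = 1/(ωC) = 1310 Ω
Net reactance X = X_L − X_C = -1270 Ω
Z = − j1270 Ω
|Z| = √(0² + 1270²) = 1270 Ω
I = V/|Z| = 25.1 mA
V_L = I·|Z_L| = 0.0251 × 35.2 = 0.883 V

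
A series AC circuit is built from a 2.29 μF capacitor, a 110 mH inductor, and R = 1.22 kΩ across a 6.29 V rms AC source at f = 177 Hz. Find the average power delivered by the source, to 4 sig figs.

ω = 2πf = 1112 rad/s
X_L = ωL = 122.3 Ω
X_C = 1/(ωC) = 392.7 Ω
Net reactance X = X_L − X_C = -270.3 Ω
Z = 1220 − j270.3 Ω
|Z| = √(1220² + 270.3²) = 1250 Ω
∠Z = arctan(-270.3/1220) = -12.49°
I = V/|Z| = 5.034 mA
P = VI cos φ = 6.29 × 0.005034 × cos(-12.49°) = 30.91 mW

30.91 mW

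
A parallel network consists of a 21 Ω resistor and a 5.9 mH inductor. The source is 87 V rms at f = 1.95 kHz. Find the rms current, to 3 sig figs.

4.31 A

ω = 2πf = 12250 rad/s
X_L = ωL = 72.3 Ω
Parallel: admittances add. Y = 1/R + 1/(jωL)
Y = (0.0476 − j0.0138) S
|Y| = 0.0496 S → |Z| = 1/|Y| = 20.2 Ω, ∠Z = −∠Y = 16.2°
I = V/|Z| = 87/20.2 = 4.31 A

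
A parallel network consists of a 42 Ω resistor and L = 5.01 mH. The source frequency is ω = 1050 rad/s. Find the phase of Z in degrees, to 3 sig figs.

X_L = ωL = 5.26 Ω
Parallel: admittances add. Y = 1/R + 1/(jωL)
Y = (0.0238 − j0.190) S
|Y| = 0.192 S → |Z| = 1/|Y| = 5.22 Ω, ∠Z = −∠Y = 82.9°

82.9°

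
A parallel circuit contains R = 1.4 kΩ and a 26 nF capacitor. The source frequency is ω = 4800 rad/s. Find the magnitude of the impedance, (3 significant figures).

X_C = 1/(ωC) = 8010 Ω
Parallel: admittances add. Y = 1/R + jωC
Y = (0.000714 + j0.000125) S
|Y| = 0.000725 S → |Z| = 1/|Y| = 1380 Ω, ∠Z = −∠Y = -9.91°

1380 Ω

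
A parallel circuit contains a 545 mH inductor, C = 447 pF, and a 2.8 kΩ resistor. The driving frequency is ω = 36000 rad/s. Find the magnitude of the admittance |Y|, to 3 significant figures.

359 μS

X_L = ωL = 19600 Ω
X_C = 1/(ωC) = 62100 Ω
Parallel: admittances add. Y = 1/R + 1/(jωL) + jωC
Y = (0.000357 − j3.49e-05) S
|Y| = 0.000359 S → |Z| = 1/|Y| = 2790 Ω, ∠Z = −∠Y = 5.58°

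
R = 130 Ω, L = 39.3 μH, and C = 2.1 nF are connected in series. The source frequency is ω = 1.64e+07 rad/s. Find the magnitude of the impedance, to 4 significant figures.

629.1 Ω

X_L = ωL = 644.5 Ω
X_C = 1/(ωC) = 29.04 Ω
Net reactance X = X_L − X_C = 615.5 Ω
Z = 130.0 + j615.5 Ω
|Z| = √(130.0² + 615.5²) = 629.1 Ω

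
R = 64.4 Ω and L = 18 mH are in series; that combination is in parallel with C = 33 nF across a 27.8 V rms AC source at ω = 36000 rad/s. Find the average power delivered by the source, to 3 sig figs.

X_L = ωL = 648 Ω
X_C = 1/(ωC) = 842 Ω
Branch 1 (R+jX_L): Z₁ = 64.4 + j648 Ω, |Z₁| = 651 Ω
Branch 2 (−jX_C): Z₂ = −j842 Ω
Parallel: Z = Z₁Z₂/(Z₁+Z₂), |Z| = 2680 Ω, ∠Z = 65.9°
I = V/|Z| = 10.4 mA
P = VI cos φ = 27.8 × 0.0104 × cos(65.9°) = 117 mW

117 mW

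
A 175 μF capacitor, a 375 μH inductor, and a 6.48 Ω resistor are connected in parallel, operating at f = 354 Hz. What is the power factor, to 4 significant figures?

0.1872

ω = 2πf = 2224 rad/s
X_L = ωL = 0.8341 Ω
X_C = 1/(ωC) = 2.569 Ω
Parallel: admittances add. Y = 1/R + 1/(jωL) + jωC
Y = (0.1543 − j0.8097) S
|Y| = 0.8242 S → |Z| = 1/|Y| = 1.213 Ω, ∠Z = −∠Y = 79.21°
cos φ = cos(79.21°) = 0.1872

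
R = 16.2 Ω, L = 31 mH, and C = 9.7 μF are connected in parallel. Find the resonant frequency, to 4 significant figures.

ω₀ = 1/√(LC) = 1/√(0.031 × 9.7e-06) = 1824 rad/s
f₀ = ω₀/(2π) = 290.2 Hz

290.2 Hz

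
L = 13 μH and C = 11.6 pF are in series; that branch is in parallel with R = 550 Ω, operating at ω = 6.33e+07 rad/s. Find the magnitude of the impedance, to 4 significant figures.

385.0 Ω

X_L = ωL = 822.9 Ω
X_C = 1/(ωC) = 1362 Ω
Branch 1: Z₁ = R = 550.0 Ω
Branch 2 (series LC): Z₂ = j(X_L − X_C) = −j539.0 Ω
Parallel: Z = Z₁Z₂/(Z₁+Z₂), |Z| = 385.0 Ω, ∠Z = -45.58°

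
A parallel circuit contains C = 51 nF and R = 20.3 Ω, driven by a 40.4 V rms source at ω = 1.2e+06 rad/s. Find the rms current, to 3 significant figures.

3.17 A

X_C = 1/(ωC) = 16.3 Ω
Parallel: admittances add. Y = 1/R + jωC
Y = (0.0493 + j0.0612) S
|Y| = 0.0786 S → |Z| = 1/|Y| = 12.7 Ω, ∠Z = −∠Y = -51.2°
I = V/|Z| = 40.4/12.7 = 3.17 A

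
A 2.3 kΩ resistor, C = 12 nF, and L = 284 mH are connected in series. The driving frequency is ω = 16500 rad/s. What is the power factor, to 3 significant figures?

X_L = ωL = 4690 Ω
X_C = 1/(ωC) = 5050 Ω
Net reactance X = X_L − X_C = -365 Ω
Z = 2300 − j365 Ω
|Z| = √(2300² + 365²) = 2330 Ω
∠Z = arctan(-365/2300) = -9.01°
cos φ = cos(-9.01°) = 0.988

0.988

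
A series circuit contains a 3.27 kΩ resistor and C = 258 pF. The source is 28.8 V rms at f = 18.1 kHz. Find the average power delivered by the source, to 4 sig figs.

ω = 2πf = 113700 rad/s
X_C = 1/(ωC) = 34080 Ω
Z = 3270 − j34080 Ω
|Z| = √(3270² + 34080²) = 34240 Ω
∠Z = arctan(-34080/3270) = -84.52°
I = V/|Z| = 841.2 μA
P = VI cos φ = 28.8 × 0.0008412 × cos(-84.52°) = 2.314 mW

2.314 mW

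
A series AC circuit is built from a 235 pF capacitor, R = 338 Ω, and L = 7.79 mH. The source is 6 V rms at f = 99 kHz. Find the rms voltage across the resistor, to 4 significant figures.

ω = 2πf = 622000 rad/s
X_L = ωL = 4846 Ω
X_C = 1/(ωC) = 6841 Ω
Net reactance X = X_L − X_C = -1995 Ω
Z = 338.0 − j1995 Ω
|Z| = √(338.0² + 1995²) = 2024 Ω
I = V/|Z| = 2.965 mA
V_R = I·|Z_R| = 0.002965 × 338.0 = 1.002 V

1.002 V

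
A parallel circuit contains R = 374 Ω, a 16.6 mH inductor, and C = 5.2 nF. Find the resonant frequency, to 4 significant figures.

17.13 kHz

ω₀ = 1/√(LC) = 1/√(0.0166 × 5.2e-09) = 107600 rad/s
f₀ = ω₀/(2π) = 17.13 kHz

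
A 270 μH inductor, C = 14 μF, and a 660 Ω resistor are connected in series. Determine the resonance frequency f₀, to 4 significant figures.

ω₀ = 1/√(LC) = 1/√(0.00027 × 1.4e-05) = 16270 rad/s
f₀ = ω₀/(2π) = 2.589 kHz

2.589 kHz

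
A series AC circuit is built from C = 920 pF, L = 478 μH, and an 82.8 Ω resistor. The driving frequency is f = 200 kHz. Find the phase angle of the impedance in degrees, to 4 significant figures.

-72.61°

ω = 2πf = 1.257e+06 rad/s
X_L = ωL = 600.7 Ω
X_C = 1/(ωC) = 865.0 Ω
Net reactance X = X_L − X_C = -264.3 Ω
Z = 82.80 − j264.3 Ω
|Z| = √(82.80² + 264.3²) = 277.0 Ω
∠Z = arctan(-264.3/82.80) = -72.61°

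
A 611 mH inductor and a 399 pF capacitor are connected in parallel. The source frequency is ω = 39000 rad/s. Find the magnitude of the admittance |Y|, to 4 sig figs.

X_L = ωL = 23830 Ω
X_C = 1/(ωC) = 64260 Ω
Parallel: admittances add. Y = 1/(jωL) + jωC
Y = (0 − j2.64e-05) S
|Y| = 2.64e-05 S → |Z| = 1/|Y| = 37870 Ω, ∠Z = −∠Y = 90.00°

26.40 μS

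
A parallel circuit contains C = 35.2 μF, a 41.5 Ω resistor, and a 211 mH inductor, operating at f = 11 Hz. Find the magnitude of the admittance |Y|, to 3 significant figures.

70.4 mS

ω = 2πf = 69.12 rad/s
X_L = ωL = 14.6 Ω
X_C = 1/(ωC) = 411 Ω
Parallel: admittances add. Y = 1/R + 1/(jωL) + jωC
Y = (0.0241 − j0.0661) S
|Y| = 0.0704 S → |Z| = 1/|Y| = 14.2 Ω, ∠Z = −∠Y = 70.0°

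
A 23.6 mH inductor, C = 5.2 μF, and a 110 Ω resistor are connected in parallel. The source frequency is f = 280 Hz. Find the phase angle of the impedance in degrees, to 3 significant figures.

ω = 2πf = 1759 rad/s
X_L = ωL = 41.5 Ω
X_C = 1/(ωC) = 109 Ω
Parallel: admittances add. Y = 1/R + 1/(jωL) + jωC
Y = (0.00909 − j0.0149) S
|Y| = 0.0175 S → |Z| = 1/|Y| = 57.2 Ω, ∠Z = −∠Y = 58.7°

58.7°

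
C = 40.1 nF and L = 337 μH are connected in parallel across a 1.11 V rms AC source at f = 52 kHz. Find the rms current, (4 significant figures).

ω = 2πf = 326700 rad/s
X_L = ωL = 110.1 Ω
X_C = 1/(ωC) = 76.33 Ω
Parallel: admittances add. Y = 1/(jωL) + jωC
Y = (0 + j0.004020) S
|Y| = 0.004020 S → |Z| = 1/|Y| = 248.8 Ω, ∠Z = −∠Y = -90.00°
I = V/|Z| = 1.11/248.8 = 4.462 mA

4.462 mA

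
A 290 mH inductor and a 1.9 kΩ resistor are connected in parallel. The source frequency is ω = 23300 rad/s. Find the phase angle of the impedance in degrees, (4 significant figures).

X_L = ωL = 6757 Ω
Parallel: admittances add. Y = 1/R + 1/(jωL)
Y = (0.0005263 − j0.0001480) S
|Y| = 0.0005467 S → |Z| = 1/|Y| = 1829 Ω, ∠Z = −∠Y = 15.71°

15.71°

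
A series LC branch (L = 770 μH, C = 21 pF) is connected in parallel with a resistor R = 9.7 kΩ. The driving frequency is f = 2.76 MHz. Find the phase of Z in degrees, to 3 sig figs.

42.4°

ω = 2πf = 1.734e+07 rad/s
X_L = ωL = 13400 Ω
X_C = 1/(ωC) = 2750 Ω
Branch 1: Z₁ = R = 9700 Ω
Branch 2 (series LC): Z₂ = j(X_L − X_C) = j10600 Ω
Parallel: Z = Z₁Z₂/(Z₁+Z₂), |Z| = 7160 Ω, ∠Z = 42.4°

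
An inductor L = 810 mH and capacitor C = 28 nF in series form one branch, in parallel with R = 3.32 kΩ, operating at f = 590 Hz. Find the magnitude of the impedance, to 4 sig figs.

ω = 2πf = 3707 rad/s
X_L = ωL = 3003 Ω
X_C = 1/(ωC) = 9634 Ω
Branch 1: Z₁ = R = 3320 Ω
Branch 2 (series LC): Z₂ = j(X_L − X_C) = −j6631 Ω
Parallel: Z = Z₁Z₂/(Z₁+Z₂), |Z| = 2969 Ω, ∠Z = -26.59°

2969 Ω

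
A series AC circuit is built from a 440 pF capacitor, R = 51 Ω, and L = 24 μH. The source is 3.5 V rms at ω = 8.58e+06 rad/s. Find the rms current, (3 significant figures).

44.9 mA

X_L = ωL = 206 Ω
X_C = 1/(ωC) = 265 Ω
Net reactance X = X_L − X_C = -59.0 Ω
Z = 51.0 − j59.0 Ω
|Z| = √(51.0² + 59.0²) = 78.0 Ω
I = V/|Z| = 3.5/78.0 = 44.9 mA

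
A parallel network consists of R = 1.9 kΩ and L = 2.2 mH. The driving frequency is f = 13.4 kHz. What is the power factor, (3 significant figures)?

ω = 2πf = 84190 rad/s
X_L = ωL = 185 Ω
Parallel: admittances add. Y = 1/R + 1/(jωL)
Y = (0.000526 − j0.00540) S
|Y| = 0.00542 S → |Z| = 1/|Y| = 184 Ω, ∠Z = −∠Y = 84.4°
cos φ = cos(84.4°) = 0.0970

0.0970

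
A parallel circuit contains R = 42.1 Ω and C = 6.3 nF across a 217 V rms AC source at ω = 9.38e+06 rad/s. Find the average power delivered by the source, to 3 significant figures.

1.12 kW

X_C = 1/(ωC) = 16.9 Ω
Parallel: admittances add. Y = 1/R + jωC
Y = (0.0238 + j0.0591) S
|Y| = 0.0637 S → |Z| = 1/|Y| = 15.7 Ω, ∠Z = −∠Y = -68.1°
I = V/|Z| = 13.8 A
P = VI cos φ = 217 × 13.8 × cos(-68.1°) = 1.12 kW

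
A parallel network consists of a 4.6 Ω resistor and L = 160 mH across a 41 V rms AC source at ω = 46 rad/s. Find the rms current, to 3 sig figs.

10.5 A

X_L = ωL = 7.36 Ω
Parallel: admittances add. Y = 1/R + 1/(jωL)
Y = (0.217 − j0.136) S
|Y| = 0.256 S → |Z| = 1/|Y| = 3.90 Ω, ∠Z = −∠Y = 32.0°
I = V/|Z| = 41/3.90 = 10.5 A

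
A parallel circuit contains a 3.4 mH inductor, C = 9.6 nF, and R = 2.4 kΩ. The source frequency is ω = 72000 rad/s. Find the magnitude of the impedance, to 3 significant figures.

292 Ω

X_L = ωL = 245 Ω
X_C = 1/(ωC) = 1450 Ω
Parallel: admittances add. Y = 1/R + 1/(jωL) + jωC
Y = (0.000417 − j0.00339) S
|Y| = 0.00342 S → |Z| = 1/|Y| = 292 Ω, ∠Z = −∠Y = 83.0°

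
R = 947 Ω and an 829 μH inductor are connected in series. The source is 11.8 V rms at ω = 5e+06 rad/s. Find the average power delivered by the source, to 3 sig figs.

7.29 mW

X_L = ωL = 4140 Ω
Z = 947 + j4140 Ω
|Z| = √(947² + 4140²) = 4250 Ω
∠Z = arctan(4140/947) = 77.1°
I = V/|Z| = 2.78 mA
P = VI cos φ = 11.8 × 0.00278 × cos(77.1°) = 7.29 mW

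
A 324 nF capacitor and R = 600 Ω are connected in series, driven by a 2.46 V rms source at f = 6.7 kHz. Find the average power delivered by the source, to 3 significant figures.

ω = 2πf = 42100 rad/s
X_C = 1/(ωC) = 73.3 Ω
Z = 600 − j73.3 Ω
|Z| = √(600² + 73.3²) = 604 Ω
∠Z = arctan(-73.3/600) = -6.97°
I = V/|Z| = 4.07 mA
P = VI cos φ = 2.46 × 0.00407 × cos(-6.97°) = 9.94 mW

9.94 mW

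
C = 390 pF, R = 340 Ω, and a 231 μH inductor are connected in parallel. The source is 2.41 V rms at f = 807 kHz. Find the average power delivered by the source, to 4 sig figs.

17.08 mW

ω = 2πf = 5.071e+06 rad/s
X_L = ωL = 1171 Ω
X_C = 1/(ωC) = 505.7 Ω
Parallel: admittances add. Y = 1/R + 1/(jωL) + jωC
Y = (0.002941 + j0.001124) S
|Y| = 0.003149 S → |Z| = 1/|Y| = 317.6 Ω, ∠Z = −∠Y = -20.91°
I = V/|Z| = 7.588 mA
P = VI cos φ = 2.41 × 0.007588 × cos(-20.91°) = 17.08 mW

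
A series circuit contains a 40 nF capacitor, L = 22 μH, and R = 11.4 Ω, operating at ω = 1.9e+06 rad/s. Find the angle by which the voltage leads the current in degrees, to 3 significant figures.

68.3°

X_L = ωL = 41.8 Ω
X_C = 1/(ωC) = 13.2 Ω
Net reactance X = X_L − X_C = 28.6 Ω
Z = 11.4 + j28.6 Ω
|Z| = √(11.4² + 28.6²) = 30.8 Ω
∠Z = arctan(28.6/11.4) = 68.3°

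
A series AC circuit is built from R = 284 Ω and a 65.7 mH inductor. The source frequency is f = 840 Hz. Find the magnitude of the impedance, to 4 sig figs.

ω = 2πf = 5278 rad/s
X_L = ωL = 346.8 Ω
Z = 284.0 + j346.8 Ω
|Z| = √(284.0² + 346.8²) = 448.2 Ω

448.2 Ω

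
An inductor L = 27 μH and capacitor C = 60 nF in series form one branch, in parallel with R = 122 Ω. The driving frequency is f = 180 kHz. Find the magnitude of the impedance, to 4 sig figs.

15.67 Ω

ω = 2πf = 1.131e+06 rad/s
X_L = ωL = 30.54 Ω
X_C = 1/(ωC) = 14.74 Ω
Branch 1: Z₁ = R = 122.0 Ω
Branch 2 (series LC): Z₂ = j(X_L − X_C) = j15.80 Ω
Parallel: Z = Z₁Z₂/(Z₁+Z₂), |Z| = 15.67 Ω, ∠Z = 82.62°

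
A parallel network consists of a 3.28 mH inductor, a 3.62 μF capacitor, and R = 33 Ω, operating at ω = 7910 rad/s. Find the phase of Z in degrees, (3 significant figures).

18.1°

X_L = ωL = 25.9 Ω
X_C = 1/(ωC) = 34.9 Ω
Parallel: admittances add. Y = 1/R + 1/(jωL) + jωC
Y = (0.0303 − j0.00991) S
|Y| = 0.0319 S → |Z| = 1/|Y| = 31.4 Ω, ∠Z = −∠Y = 18.1°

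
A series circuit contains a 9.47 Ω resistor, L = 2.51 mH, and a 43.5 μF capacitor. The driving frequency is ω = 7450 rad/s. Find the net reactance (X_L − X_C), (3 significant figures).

15.6 Ω

X_L = ωL = 18.7 Ω
X_C = 1/(ωC) = 3.09 Ω
X = 18.7 − 3.09 = 15.6 Ω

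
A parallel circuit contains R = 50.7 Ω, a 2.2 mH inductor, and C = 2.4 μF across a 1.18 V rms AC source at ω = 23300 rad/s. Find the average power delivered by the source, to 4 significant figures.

27.46 mW

X_L = ωL = 51.26 Ω
X_C = 1/(ωC) = 17.88 Ω
Parallel: admittances add. Y = 1/R + 1/(jωL) + jωC
Y = (0.01972 + j0.03641) S
|Y| = 0.04141 S → |Z| = 1/|Y| = 24.15 Ω, ∠Z = −∠Y = -61.56°
I = V/|Z| = 48.86 mA
P = VI cos φ = 1.18 × 0.04886 × cos(-61.56°) = 27.46 mW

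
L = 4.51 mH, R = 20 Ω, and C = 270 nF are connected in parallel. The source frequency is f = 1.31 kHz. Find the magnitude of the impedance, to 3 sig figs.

17.9 Ω

ω = 2πf = 8231 rad/s
X_L = ωL = 37.1 Ω
X_C = 1/(ωC) = 450 Ω
Parallel: admittances add. Y = 1/R + 1/(jωL) + jωC
Y = (0.0500 − j0.0247) S
|Y| = 0.0558 S → |Z| = 1/|Y| = 17.9 Ω, ∠Z = −∠Y = 26.3°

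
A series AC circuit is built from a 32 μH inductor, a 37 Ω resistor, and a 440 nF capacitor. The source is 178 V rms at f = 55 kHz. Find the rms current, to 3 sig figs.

4.78 A

ω = 2πf = 345600 rad/s
X_L = ωL = 11.1 Ω
X_C = 1/(ωC) = 6.58 Ω
Net reactance X = X_L − X_C = 4.48 Ω
Z = 37.0 + j4.48 Ω
|Z| = √(37.0² + 4.48²) = 37.3 Ω
I = V/|Z| = 178/37.3 = 4.78 A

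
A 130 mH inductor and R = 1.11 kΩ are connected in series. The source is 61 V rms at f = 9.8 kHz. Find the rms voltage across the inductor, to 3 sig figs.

ω = 2πf = 61580 rad/s
X_L = ωL = 8000 Ω
Z = 1110 + j8000 Ω
|Z| = √(1110² + 8000²) = 8080 Ω
I = V/|Z| = 7.55 mA
V_L = I·|Z_L| = 0.00755 × 8000 = 60.4 V

60.4 V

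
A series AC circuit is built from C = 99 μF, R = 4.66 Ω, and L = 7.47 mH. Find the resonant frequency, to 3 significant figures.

ω₀ = 1/√(LC) = 1/√(0.00747 × 9.9e-05) = 1163 rad/s
f₀ = ω₀/(2π) = 185 Hz

185 Hz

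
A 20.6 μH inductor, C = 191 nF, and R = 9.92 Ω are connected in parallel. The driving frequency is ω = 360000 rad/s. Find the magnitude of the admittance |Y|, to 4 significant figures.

120.5 mS

X_L = ωL = 7.416 Ω
X_C = 1/(ωC) = 14.54 Ω
Parallel: admittances add. Y = 1/R + 1/(jωL) + jωC
Y = (0.1008 − j0.06608) S
|Y| = 0.1205 S → |Z| = 1/|Y| = 8.296 Ω, ∠Z = −∠Y = 33.25°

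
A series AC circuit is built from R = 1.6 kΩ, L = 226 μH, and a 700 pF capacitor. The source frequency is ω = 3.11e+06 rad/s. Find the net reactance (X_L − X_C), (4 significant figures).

X_L = ωL = 702.9 Ω
X_C = 1/(ωC) = 459.3 Ω
X = 702.9 − 459.3 = 243.5 Ω

243.5 Ω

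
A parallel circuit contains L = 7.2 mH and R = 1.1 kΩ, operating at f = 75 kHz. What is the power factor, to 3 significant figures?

ω = 2πf = 471200 rad/s
X_L = ωL = 3390 Ω
Parallel: admittances add. Y = 1/R + 1/(jωL)
Y = (0.000909 − j0.000295) S
|Y| = 0.000956 S → |Z| = 1/|Y| = 1050 Ω, ∠Z = −∠Y = 18.0°
cos φ = cos(18.0°) = 0.951

0.951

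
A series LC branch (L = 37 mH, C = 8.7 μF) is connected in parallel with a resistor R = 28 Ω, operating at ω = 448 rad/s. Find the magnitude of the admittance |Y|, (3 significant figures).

X_L = ωL = 16.6 Ω
X_C = 1/(ωC) = 257 Ω
Branch 1: Z₁ = R = 28.0 Ω
Branch 2 (series LC): Z₂ = j(X_L − X_C) = −j240 Ω
Parallel: Z = Z₁Z₂/(Z₁+Z₂), |Z| = 27.8 Ω, ∠Z = -6.65°
|Y| = 1/|Z| = 36.0 mS

36.0 mS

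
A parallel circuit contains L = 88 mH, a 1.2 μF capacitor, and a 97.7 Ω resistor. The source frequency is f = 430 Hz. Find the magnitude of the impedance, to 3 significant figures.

97.3 Ω

ω = 2πf = 2702 rad/s
X_L = ωL = 238 Ω
X_C = 1/(ωC) = 308 Ω
Parallel: admittances add. Y = 1/R + 1/(jωL) + jωC
Y = (0.0102 − j0.000964) S
|Y| = 0.0103 S → |Z| = 1/|Y| = 97.3 Ω, ∠Z = −∠Y = 5.38°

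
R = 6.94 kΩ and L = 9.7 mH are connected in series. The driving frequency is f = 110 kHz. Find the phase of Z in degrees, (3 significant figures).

44.0°

ω = 2πf = 691200 rad/s
X_L = ωL = 6700 Ω
Z = 6940 + j6700 Ω
|Z| = √(6940² + 6700²) = 9650 Ω
∠Z = arctan(6700/6940) = 44.0°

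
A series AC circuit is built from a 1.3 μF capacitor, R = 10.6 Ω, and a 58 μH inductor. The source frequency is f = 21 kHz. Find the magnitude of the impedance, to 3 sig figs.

ω = 2πf = 131900 rad/s
X_L = ωL = 7.65 Ω
X_C = 1/(ωC) = 5.83 Ω
Net reactance X = X_L − X_C = 1.82 Ω
Z = 10.6 + j1.82 Ω
|Z| = √(10.6² + 1.82²) = 10.8 Ω

10.8 Ω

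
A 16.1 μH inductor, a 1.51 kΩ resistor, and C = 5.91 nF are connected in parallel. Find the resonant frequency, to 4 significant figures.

516.0 kHz

ω₀ = 1/√(LC) = 1/√(1.61e-05 × 5.91e-09) = 3.242e+06 rad/s
f₀ = ω₀/(2π) = 516.0 kHz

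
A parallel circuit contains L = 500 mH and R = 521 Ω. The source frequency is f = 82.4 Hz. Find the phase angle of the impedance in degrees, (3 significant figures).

ω = 2πf = 517.7 rad/s
X_L = ωL = 259 Ω
Parallel: admittances add. Y = 1/R + 1/(jωL)
Y = (0.00192 − j0.00386) S
|Y| = 0.00431 S → |Z| = 1/|Y| = 232 Ω, ∠Z = −∠Y = 63.6°

63.6°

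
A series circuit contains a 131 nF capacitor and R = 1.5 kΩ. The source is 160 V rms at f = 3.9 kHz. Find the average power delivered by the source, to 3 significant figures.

16.4 W

ω = 2πf = 24500 rad/s
X_C = 1/(ωC) = 312 Ω
Z = 1500 − j312 Ω
|Z| = √(1500² + 312²) = 1530 Ω
∠Z = arctan(-312/1500) = -11.7°
I = V/|Z| = 104 mA
P = VI cos φ = 160 × 0.104 × cos(-11.7°) = 16.4 W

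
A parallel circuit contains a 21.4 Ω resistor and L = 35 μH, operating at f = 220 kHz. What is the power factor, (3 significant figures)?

0.915

ω = 2πf = 1.382e+06 rad/s
X_L = ωL = 48.4 Ω
Parallel: admittances add. Y = 1/R + 1/(jωL)
Y = (0.0467 − j0.0207) S
|Y| = 0.0511 S → |Z| = 1/|Y| = 19.6 Ω, ∠Z = −∠Y = 23.9°
cos φ = cos(23.9°) = 0.915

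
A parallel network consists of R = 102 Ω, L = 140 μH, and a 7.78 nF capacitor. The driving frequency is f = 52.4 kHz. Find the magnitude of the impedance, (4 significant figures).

ω = 2πf = 329200 rad/s
X_L = ωL = 46.09 Ω
X_C = 1/(ωC) = 390.4 Ω
Parallel: admittances add. Y = 1/R + 1/(jωL) + jωC
Y = (0.009804 − j0.01913) S
|Y| = 0.02150 S → |Z| = 1/|Y| = 46.51 Ω, ∠Z = −∠Y = 62.87°

46.51 Ω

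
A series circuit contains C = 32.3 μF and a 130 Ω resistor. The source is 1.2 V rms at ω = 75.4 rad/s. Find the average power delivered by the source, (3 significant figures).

X_C = 1/(ωC) = 411 Ω
Z = 130 − j411 Ω
|Z| = √(130² + 411²) = 431 Ω
∠Z = arctan(-411/130) = -72.4°
I = V/|Z| = 2.79 mA
P = VI cos φ = 1.2 × 0.00279 × cos(-72.4°) = 1.01 mW

1.01 mW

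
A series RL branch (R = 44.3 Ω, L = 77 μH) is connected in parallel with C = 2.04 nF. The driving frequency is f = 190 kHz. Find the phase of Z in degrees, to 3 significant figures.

ω = 2πf = 1.194e+06 rad/s
X_L = ωL = 91.9 Ω
X_C = 1/(ωC) = 411 Ω
Branch 1 (R+jX_L): Z₁ = 44.3 + j91.9 Ω, |Z₁| = 102 Ω
Branch 2 (−jX_C): Z₂ = −j411 Ω
Parallel: Z = Z₁Z₂/(Z₁+Z₂), |Z| = 130 Ω, ∠Z = 56.4°

56.4°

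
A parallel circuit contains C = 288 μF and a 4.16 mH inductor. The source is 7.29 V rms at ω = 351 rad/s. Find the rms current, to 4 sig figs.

X_L = ωL = 1.460 Ω
X_C = 1/(ωC) = 9.892 Ω
Parallel: admittances add. Y = 1/(jωL) + jωC
Y = (0 − j0.5838) S
|Y| = 0.5838 S → |Z| = 1/|Y| = 1.713 Ω, ∠Z = −∠Y = 90.00°
I = V/|Z| = 7.29/1.713 = 4.256 A

4.256 A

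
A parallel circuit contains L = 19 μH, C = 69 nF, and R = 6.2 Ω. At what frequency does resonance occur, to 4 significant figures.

ω₀ = 1/√(LC) = 1/√(1.9e-05 × 6.9e-08) = 873400 rad/s
f₀ = ω₀/(2π) = 139.0 kHz

139.0 kHz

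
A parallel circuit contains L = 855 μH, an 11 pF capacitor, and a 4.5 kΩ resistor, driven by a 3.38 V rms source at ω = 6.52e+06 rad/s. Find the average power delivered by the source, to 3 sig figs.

2.54 mW

X_L = ωL = 5570 Ω
X_C = 1/(ωC) = 13900 Ω
Parallel: admittances add. Y = 1/R + 1/(jωL) + jωC
Y = (0.000222 − j0.000108) S
|Y| = 0.000247 S → |Z| = 1/|Y| = 4050 Ω, ∠Z = −∠Y = 25.8°
I = V/|Z| = 835 μA
P = VI cos φ = 3.38 × 0.000835 × cos(25.8°) = 2.54 mW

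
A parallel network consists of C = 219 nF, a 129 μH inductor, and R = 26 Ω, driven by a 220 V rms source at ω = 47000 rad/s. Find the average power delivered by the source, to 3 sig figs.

1.86 kW

X_L = ωL = 6.06 Ω
X_C = 1/(ωC) = 97.2 Ω
Parallel: admittances add. Y = 1/R + 1/(jωL) + jωC
Y = (0.0385 − j0.155) S
|Y| = 0.159 S → |Z| = 1/|Y| = 6.28 Ω, ∠Z = −∠Y = 76.0°
I = V/|Z| = 35.1 A
P = VI cos φ = 220 × 35.1 × cos(76.0°) = 1.86 kW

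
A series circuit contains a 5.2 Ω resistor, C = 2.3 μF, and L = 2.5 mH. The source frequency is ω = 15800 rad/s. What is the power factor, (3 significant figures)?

X_L = ωL = 39.5 Ω
X_C = 1/(ωC) = 27.5 Ω
Net reactance X = X_L − X_C = 12.0 Ω
Z = 5.20 + j12.0 Ω
|Z| = √(5.20² + 12.0²) = 13.1 Ω
∠Z = arctan(12.0/5.20) = 66.5°
cos φ = cos(66.5°) = 0.398

0.398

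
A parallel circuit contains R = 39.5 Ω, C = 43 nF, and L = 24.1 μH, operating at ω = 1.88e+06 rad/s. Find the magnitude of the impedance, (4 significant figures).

15.63 Ω

X_L = ωL = 45.31 Ω
X_C = 1/(ωC) = 12.37 Ω
Parallel: admittances add. Y = 1/R + 1/(jωL) + jωC
Y = (0.02532 + j0.05877) S
|Y| = 0.06399 S → |Z| = 1/|Y| = 15.63 Ω, ∠Z = −∠Y = -66.69°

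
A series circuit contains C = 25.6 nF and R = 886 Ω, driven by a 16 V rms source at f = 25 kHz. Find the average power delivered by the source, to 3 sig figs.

ω = 2πf = 157100 rad/s
X_C = 1/(ωC) = 249 Ω
Z = 886 − j249 Ω
|Z| = √(886² + 249²) = 920 Ω
∠Z = arctan(-249/886) = -15.7°
I = V/|Z| = 17.4 mA
P = VI cos φ = 16 × 0.0174 × cos(-15.7°) = 268 mW

268 mW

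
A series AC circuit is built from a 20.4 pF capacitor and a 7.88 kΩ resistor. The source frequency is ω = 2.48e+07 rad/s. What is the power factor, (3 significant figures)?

0.970

X_C = 1/(ωC) = 1980 Ω
Z = 7880 − j1980 Ω
|Z| = √(7880² + 1980²) = 8120 Ω
∠Z = arctan(-1980/7880) = -14.1°
cos φ = cos(-14.1°) = 0.970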